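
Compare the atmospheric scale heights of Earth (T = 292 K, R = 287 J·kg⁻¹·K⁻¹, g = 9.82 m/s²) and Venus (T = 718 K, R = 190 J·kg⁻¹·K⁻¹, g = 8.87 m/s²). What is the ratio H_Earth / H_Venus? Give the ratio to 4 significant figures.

H_Earth/H_Venus ≈ 0.5549

H = RT/g for each body.
H_Earth = 287 × 292 / 9.82 = 8534.0 m.
H_Venus = 190 × 718 / 8.87 = 15380 m.
H_Earth/H_Venus = 8534.0/15380 = 0.55488.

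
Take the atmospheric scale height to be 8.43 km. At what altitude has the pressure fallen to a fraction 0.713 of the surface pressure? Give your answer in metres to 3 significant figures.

z ≈ 2850 m

Set P/P₀ = exp(−z/H) = 0.713, so z = −H ln(0.713).
−ln(0.713) = 0.33827; z = 8430.0 × 0.33827 = 2851.6 m.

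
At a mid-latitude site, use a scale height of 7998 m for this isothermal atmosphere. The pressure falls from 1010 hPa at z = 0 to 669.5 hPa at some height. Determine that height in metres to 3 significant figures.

z ≈ 3290 m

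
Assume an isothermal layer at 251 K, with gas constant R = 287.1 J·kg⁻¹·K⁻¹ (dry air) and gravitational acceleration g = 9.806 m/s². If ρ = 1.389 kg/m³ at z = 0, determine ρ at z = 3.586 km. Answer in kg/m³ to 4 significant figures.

ρ ≈ 0.8527 kg/m³

Scale height: H = RT/g = 287.1 × 251 / 9.806 = 7348.8 m.
In an isothermal atmosphere, density decays like pressure: ρ = ρ₀ exp(−z/H).
z/H = 3586.0/7348.8 = 0.48797; exp(−0.48797) = 0.61387.
ρ = 1.389 × 0.61387 = 0.85267 kg/m³.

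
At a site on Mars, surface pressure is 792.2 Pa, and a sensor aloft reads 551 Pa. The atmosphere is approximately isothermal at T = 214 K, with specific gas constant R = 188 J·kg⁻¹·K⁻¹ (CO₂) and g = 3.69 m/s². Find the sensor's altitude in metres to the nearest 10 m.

Scale height: H = RT/g = 188 × 214 / 3.69 = 10903 m.
Invert the barometric formula: z = H ln(P₀/P).
P₀/P = 792.2/551 = 1.4377; ln(1.4377) = 0.36304.
z = 10903 × 0.36304 = 3958.2 m.

z ≈ 3960 m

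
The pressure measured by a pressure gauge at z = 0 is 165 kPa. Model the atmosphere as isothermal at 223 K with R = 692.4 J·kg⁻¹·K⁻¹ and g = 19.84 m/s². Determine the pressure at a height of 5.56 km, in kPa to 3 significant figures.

P ≈ 80.8 kPa

Scale height: H = RT/g = 692.4 × 223 / 19.84 = 7782.5 m.
Barometric formula: P = P₀ exp(−z/H).
z/H = 5560.0/7782.5 = 0.71442; exp(−0.71442) = 0.48948.
P = 165 × 0.48948 = 80.764 kPa.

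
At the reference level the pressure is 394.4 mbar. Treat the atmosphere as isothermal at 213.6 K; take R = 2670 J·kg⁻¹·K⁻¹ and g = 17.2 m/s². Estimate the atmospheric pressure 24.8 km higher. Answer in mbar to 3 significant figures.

Scale height: H = RT/g = 2670 × 213.6 / 17.2 = 33158 m.
Barometric formula: P = P₀ exp(−z/H).
z/H = 24800/33158 = 0.74793; exp(−0.74793) = 0.47335.
P = 394.4 × 0.47335 = 186.69 mbar.

P ≈ 187 mbar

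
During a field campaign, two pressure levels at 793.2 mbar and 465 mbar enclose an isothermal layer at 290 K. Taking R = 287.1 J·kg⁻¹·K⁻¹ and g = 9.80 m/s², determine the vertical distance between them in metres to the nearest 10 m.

Δz ≈ 4540 m

Hypsometric equation: Δz = (R T̄/g) ln(P₁/P₂).
R T̄/g = 287.1 × 290 / 9.80 = 8495.8 m.
ln(793.2/465) = ln(1.7058) = 0.53403.
Δz = 8495.8 × 0.53403 = 4537.0 m.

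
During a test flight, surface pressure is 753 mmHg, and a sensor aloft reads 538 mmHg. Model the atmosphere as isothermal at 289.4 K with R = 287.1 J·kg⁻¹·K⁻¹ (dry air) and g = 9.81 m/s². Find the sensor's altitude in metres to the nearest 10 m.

z ≈ 2850 m

Scale height: H = RT/g = 287.1 × 289.4 / 9.81 = 8469.6 m.
Invert the barometric formula: z = H ln(P₀/P).
P₀/P = 753/538 = 1.3996; ln(1.3996) = 0.33619.
z = 8469.6 × 0.33619 = 2847.4 m.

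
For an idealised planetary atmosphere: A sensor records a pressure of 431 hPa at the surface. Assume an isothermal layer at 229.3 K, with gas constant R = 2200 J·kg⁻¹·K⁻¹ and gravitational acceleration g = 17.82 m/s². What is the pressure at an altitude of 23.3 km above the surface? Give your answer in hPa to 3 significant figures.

P ≈ 189 hPa

Scale height: H = RT/g = 2200 × 229.3 / 17.82 = 28309 m.
Barometric formula: P = P₀ exp(−z/H).
z/H = 23300/28309 = 0.82306; exp(−0.82306) = 0.43909.
P = 431 × 0.43909 = 189.25 hPa.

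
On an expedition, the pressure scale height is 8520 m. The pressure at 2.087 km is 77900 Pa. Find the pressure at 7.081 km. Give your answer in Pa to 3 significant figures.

Between two levels, P₂ = P₁ exp(−Δz/H) with Δz = z₂ − z₁.
Δz = 7081.0 − 2087.0 = 4994.0 m; Δz/H = 4994.0/8520.0 = 0.58615.
P₂ = 77900 × exp(−0.58615) = 77900 × 0.55647 = 43349 Pa.

P ≈ 43300 Pa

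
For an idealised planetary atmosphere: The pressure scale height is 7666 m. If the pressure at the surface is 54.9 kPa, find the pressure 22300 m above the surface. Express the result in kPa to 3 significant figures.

Barometric formula: P = P₀ exp(−z/H).
z/H = 22300/7666.0 = 2.9089; exp(−2.9089) = 0.054536.
P = 54.9 × 0.054536 = 2.9940 kPa.

P ≈ 2.99 kPa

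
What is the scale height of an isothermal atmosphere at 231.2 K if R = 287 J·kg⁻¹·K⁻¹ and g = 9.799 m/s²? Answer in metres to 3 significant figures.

The scale height of an isothermal atmosphere is H = RT/g.
H = 287 × 231.2 / 9.799 = 66354/9.799 = 6771.5 m.

H ≈ 6770 m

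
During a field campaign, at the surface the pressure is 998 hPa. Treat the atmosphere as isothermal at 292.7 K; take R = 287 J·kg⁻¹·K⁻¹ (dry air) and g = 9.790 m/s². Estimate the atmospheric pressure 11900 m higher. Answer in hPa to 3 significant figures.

Scale height: H = RT/g = 287 × 292.7 / 9.790 = 8580.7 m.
Barometric formula: P = P₀ exp(−z/H).
z/H = 11900/8580.7 = 1.3868; exp(−1.3868) = 0.24987.
P = 998 × 0.24987 = 249.37 hPa.

P ≈ 249 hPa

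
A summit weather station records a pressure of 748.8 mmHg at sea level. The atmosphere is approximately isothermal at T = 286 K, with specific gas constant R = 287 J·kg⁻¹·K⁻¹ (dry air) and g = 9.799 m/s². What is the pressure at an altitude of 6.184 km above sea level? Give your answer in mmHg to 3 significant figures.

P ≈ 358 mmHg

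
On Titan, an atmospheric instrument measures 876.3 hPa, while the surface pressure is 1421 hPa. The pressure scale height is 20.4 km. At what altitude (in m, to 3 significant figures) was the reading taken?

Invert the barometric formula: z = H ln(P₀/P).
P₀/P = 1421/876.3 = 1.6216; ln(1.6216) = 0.48341.
z = 20400 × 0.48341 = 9861.6 m.

z ≈ 9860 m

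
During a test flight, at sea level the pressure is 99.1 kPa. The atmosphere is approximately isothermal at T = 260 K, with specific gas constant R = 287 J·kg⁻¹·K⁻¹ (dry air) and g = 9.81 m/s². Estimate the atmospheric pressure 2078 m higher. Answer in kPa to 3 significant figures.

P ≈ 75.4 kPa

Scale height: H = RT/g = 287 × 260 / 9.81 = 7606.5 m.
Barometric formula: P = P₀ exp(−z/H).
z/H = 2078.0/7606.5 = 0.27319; exp(−0.27319) = 0.76095.
P = 99.1 × 0.76095 = 75.410 kPa.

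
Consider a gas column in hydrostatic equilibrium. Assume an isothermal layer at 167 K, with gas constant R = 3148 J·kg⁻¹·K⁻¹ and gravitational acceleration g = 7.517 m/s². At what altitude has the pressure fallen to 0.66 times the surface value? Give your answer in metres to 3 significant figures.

Scale height: H = RT/g = 3148 × 167 / 7.517 = 69937 m.
Set P/P₀ = exp(−z/H) = 0.66, so z = −H ln(0.66).
−ln(0.66) = 0.41552; z = 69937 × 0.41552 = 29060 m.

z ≈ 29100 m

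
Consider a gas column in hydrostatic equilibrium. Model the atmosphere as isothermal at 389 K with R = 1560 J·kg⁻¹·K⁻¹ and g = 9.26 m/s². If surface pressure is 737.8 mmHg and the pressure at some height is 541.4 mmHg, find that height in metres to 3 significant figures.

Scale height: H = RT/g = 1560 × 389 / 9.26 = 65533 m.
Invert the barometric formula: z = H ln(P₀/P).
P₀/P = 737.8/541.4 = 1.3628; ln(1.3628) = 0.30954.
z = 65533 × 0.30954 = 20285 m.

z ≈ 20300 m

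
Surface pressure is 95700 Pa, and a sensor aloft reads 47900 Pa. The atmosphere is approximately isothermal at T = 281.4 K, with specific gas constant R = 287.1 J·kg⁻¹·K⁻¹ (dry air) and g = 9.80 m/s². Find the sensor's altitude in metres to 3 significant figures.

Scale height: H = RT/g = 287.1 × 281.4 / 9.80 = 8243.9 m.
Invert the barometric formula: z = H ln(P₀/P).
P₀/P = 95700/47900 = 1.9979; ln(1.9979) = 0.69210.
z = 8243.9 × 0.69210 = 5705.6 m.

z ≈ 5710 m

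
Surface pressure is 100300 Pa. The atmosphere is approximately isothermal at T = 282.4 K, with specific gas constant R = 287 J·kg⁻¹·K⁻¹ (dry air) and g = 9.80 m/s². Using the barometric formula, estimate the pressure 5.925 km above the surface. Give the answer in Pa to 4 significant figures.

P ≈ 49000 Pa

Scale height: H = RT/g = 287 × 282.4 / 9.80 = 8270.3 m.
Barometric formula: P = P₀ exp(−z/H).
z/H = 5925.0/8270.3 = 0.71642; exp(−0.71642) = 0.48850.
P = 100300 × 0.48850 = 48997 Pa.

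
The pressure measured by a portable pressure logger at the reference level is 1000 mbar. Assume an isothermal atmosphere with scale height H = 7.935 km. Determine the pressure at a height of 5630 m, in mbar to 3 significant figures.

P ≈ 492 mbar

Barometric formula: P = P₀ exp(−z/H).
z/H = 5630.0/7935.0 = 0.70951; exp(−0.70951) = 0.49189.
P = 1000 × 0.49189 = 491.89 mbar.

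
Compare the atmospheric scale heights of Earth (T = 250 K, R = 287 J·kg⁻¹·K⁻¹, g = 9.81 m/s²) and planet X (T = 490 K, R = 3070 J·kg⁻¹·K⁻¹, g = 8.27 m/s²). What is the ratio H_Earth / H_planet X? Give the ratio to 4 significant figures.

H = RT/g for each body.
H_Earth = 287 × 250 / 9.81 = 7314.0 m.
H_planet X = 3070 × 490 / 8.27 = 181900 m.
H_Earth/H_planet X = 7314.0/181900 = 0.040209.

H_Earth/H_planet X ≈ 0.04021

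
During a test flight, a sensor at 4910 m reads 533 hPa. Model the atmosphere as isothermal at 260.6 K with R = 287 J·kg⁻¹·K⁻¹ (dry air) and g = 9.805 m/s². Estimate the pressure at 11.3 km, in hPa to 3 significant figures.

Scale height: H = RT/g = 287 × 260.6 / 9.805 = 7628.0 m.
Between two levels, P₂ = P₁ exp(−Δz/H) with Δz = z₂ − z₁.
Δz = 11300 − 4910.0 = 6390.0 m; Δz/H = 6390.0/7628.0 = 0.83770.
P₂ = 533 × exp(−0.83770) = 533 × 0.43270 = 230.63 hPa.

P ≈ 231 hPa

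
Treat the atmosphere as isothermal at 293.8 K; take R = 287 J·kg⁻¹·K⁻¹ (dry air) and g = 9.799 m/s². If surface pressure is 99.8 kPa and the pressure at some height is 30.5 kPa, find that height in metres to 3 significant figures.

Scale height: H = RT/g = 287 × 293.8 / 9.799 = 8605.0 m.
Invert the barometric formula: z = H ln(P₀/P).
P₀/P = 99.8/30.5 = 3.2721; ln(3.2721) = 1.1854.
z = 8605.0 × 1.1854 = 10200 m.

z ≈ 10200 m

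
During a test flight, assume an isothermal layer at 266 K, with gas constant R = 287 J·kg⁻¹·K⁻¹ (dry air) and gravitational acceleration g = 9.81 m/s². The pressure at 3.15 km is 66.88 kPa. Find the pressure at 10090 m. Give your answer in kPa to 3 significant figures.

Scale height: H = RT/g = 287 × 266 / 9.81 = 7782.1 m.
Between two levels, P₂ = P₁ exp(−Δz/H) with Δz = z₂ − z₁.
Δz = 10090 − 3150.0 = 6940.0 m; Δz/H = 6940.0/7782.1 = 0.89179.
P₂ = 66.88 × exp(−0.89179) = 66.88 × 0.40992 = 27.415 kPa.

P ≈ 27.4 kPa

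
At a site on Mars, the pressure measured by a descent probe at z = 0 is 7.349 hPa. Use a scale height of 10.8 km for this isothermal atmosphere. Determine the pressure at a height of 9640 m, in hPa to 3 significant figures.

Barometric formula: P = P₀ exp(−z/H).
z/H = 9640.0/10800 = 0.89259; exp(−0.89259) = 0.40959.
P = 7.349 × 0.40959 = 3.0101 hPa.

P ≈ 3.01 hPa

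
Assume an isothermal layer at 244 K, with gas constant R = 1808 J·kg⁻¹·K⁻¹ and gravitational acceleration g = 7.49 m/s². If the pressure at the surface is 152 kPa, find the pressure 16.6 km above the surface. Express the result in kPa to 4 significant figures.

Scale height: H = RT/g = 1808 × 244 / 7.49 = 58899 m.
Barometric formula: P = P₀ exp(−z/H).
z/H = 16600/58899 = 0.28184; exp(−0.28184) = 0.75439.
P = 152 × 0.75439 = 114.67 kPa.

P ≈ 114.7 kPa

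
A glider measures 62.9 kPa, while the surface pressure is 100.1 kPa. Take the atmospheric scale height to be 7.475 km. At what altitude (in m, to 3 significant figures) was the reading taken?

Invert the barometric formula: z = H ln(P₀/P).
P₀/P = 100.1/62.9 = 1.5914; ln(1.5914) = 0.46461.
z = 7475.0 × 0.46461 = 3473.0 m.

z ≈ 3470 m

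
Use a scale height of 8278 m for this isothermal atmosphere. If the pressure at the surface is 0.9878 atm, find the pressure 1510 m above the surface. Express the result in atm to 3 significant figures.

P ≈ 0.823 atm

Barometric formula: P = P₀ exp(−z/H).
z/H = 1510.0/8278.0 = 0.18241; exp(−0.18241) = 0.83326.
P = 0.9878 × 0.83326 = 0.82309 atm.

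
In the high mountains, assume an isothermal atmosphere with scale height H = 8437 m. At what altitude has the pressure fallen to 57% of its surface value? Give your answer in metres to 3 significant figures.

z ≈ 4740 m

Set P/P₀ = exp(−z/H) = 0.57, so z = −H ln(0.57).
−ln(0.57) = 0.56212; z = 8437.0 × 0.56212 = 4742.6 m.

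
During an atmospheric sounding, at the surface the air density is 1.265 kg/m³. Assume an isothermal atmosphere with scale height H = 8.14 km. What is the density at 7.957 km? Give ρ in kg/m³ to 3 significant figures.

ρ ≈ 0.476 kg/m³

In an isothermal atmosphere, density decays like pressure: ρ = ρ₀ exp(−z/H).
z/H = 7957.0/8140.0 = 0.97752; exp(−0.97752) = 0.37624.
ρ = 1.265 × 0.37624 = 0.47594 kg/m³.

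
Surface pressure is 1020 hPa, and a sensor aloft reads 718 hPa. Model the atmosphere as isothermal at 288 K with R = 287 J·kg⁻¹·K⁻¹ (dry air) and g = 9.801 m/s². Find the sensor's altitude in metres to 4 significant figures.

Scale height: H = RT/g = 287 × 288 / 9.801 = 8433.4 m.
Invert the barometric formula: z = H ln(P₀/P).
P₀/P = 1020/718 = 1.4206; ln(1.4206) = 0.35108.
z = 8433.4 × 0.35108 = 2960.8 m.

z ≈ 2961 m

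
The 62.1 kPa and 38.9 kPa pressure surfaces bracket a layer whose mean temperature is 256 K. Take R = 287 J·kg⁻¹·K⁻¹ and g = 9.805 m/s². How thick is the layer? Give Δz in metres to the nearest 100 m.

Hypsometric equation: Δz = (R T̄/g) ln(P₁/P₂).
R T̄/g = 287 × 256 / 9.805 = 7493.3 m.
ln(62.1/38.9) = ln(1.5964) = 0.46775.
Δz = 7493.3 × 0.46775 = 3505.0 m.

Δz ≈ 3500 m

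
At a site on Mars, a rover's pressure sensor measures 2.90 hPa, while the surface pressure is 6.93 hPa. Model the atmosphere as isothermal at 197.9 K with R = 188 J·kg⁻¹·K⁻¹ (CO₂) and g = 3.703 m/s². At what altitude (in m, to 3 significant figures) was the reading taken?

z ≈ 8750 m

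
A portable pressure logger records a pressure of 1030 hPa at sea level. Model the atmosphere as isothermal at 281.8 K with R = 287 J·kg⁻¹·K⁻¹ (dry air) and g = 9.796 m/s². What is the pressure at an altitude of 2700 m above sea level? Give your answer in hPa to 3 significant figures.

Scale height: H = RT/g = 287 × 281.8 / 9.796 = 8256.1 m.
Barometric formula: P = P₀ exp(−z/H).
z/H = 2700.0/8256.1 = 0.32703; exp(−0.32703) = 0.72106.
P = 1030 × 0.72106 = 742.69 hPa.

P ≈ 743 hPa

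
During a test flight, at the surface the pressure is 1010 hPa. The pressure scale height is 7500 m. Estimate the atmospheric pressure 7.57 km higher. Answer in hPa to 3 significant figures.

P ≈ 368 hPa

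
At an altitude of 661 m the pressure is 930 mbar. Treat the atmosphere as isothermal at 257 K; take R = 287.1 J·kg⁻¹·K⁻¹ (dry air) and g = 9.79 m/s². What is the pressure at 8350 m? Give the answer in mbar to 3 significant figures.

P ≈ 335 mbar

Scale height: H = RT/g = 287.1 × 257 / 9.79 = 7536.7 m.
Between two levels, P₂ = P₁ exp(−Δz/H) with Δz = z₂ − z₁.
Δz = 8350.0 − 661.00 = 7689.0 m; Δz/H = 7689.0/7536.7 = 1.0202.
P₂ = 930 × exp(−1.0202) = 930 × 0.36052 = 335.28 mbar.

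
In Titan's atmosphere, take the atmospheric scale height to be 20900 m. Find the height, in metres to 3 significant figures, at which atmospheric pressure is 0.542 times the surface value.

Set P/P₀ = exp(−z/H) = 0.542, so z = −H ln(0.542).
−ln(0.542) = 0.61249; z = 20900 × 0.61249 = 12801 m.

z ≈ 12800 m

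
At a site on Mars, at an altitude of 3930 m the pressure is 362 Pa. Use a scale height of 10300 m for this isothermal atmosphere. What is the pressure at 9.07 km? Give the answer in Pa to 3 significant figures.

P ≈ 220 Pa

Between two levels, P₂ = P₁ exp(−Δz/H) with Δz = z₂ − z₁.
Δz = 9070.0 − 3930.0 = 5140.0 m; Δz/H = 5140.0/10300 = 0.49903.
P₂ = 362 × exp(−0.49903) = 362 × 0.60712 = 219.78 Pa.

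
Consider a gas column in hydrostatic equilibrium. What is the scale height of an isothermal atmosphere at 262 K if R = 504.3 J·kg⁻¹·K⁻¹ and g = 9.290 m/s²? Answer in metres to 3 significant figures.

H ≈ 14200 m

The scale height of an isothermal atmosphere is H = RT/g.
H = 504.3 × 262 / 9.290 = 132130/9.290 = 14223 m.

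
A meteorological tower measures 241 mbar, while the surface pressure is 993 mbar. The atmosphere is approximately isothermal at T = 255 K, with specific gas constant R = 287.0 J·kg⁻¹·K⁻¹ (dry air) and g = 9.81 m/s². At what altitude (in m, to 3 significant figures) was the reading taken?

Scale height: H = RT/g = 287.0 × 255 / 9.81 = 7460.2 m.
Invert the barometric formula: z = H ln(P₀/P).
P₀/P = 993/241 = 4.1203; ln(4.1203) = 1.4159.
z = 7460.2 × 1.4159 = 10563 m.

z ≈ 10600 m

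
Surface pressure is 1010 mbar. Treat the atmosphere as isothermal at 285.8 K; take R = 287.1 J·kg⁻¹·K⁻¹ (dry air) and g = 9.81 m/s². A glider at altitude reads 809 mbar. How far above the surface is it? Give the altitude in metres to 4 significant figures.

z ≈ 1856 m

Scale height: H = RT/g = 287.1 × 285.8 / 9.81 = 8364.2 m.
Invert the barometric formula: z = H ln(P₀/P).
P₀/P = 1010/809 = 1.2485; ln(1.2485) = 0.22194.
z = 8364.2 × 0.22194 = 1856.4 m.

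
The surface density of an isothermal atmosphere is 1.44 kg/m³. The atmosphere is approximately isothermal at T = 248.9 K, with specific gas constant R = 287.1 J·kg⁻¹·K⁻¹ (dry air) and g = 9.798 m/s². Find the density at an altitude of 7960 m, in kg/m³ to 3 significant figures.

Scale height: H = RT/g = 287.1 × 248.9 / 9.798 = 7293.2 m.
In an isothermal atmosphere, density decays like pressure: ρ = ρ₀ exp(−z/H).
z/H = 7960.0/7293.2 = 1.0914; exp(−1.0914) = 0.33575.
ρ = 1.44 × 0.33575 = 0.48348 kg/m³.

ρ ≈ 0.483 kg/m³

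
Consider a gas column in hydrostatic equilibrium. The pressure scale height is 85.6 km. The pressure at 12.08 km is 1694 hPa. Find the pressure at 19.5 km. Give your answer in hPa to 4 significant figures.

P ≈ 1553 hPa

Between two levels, P₂ = P₁ exp(−Δz/H) with Δz = z₂ − z₁.
Δz = 19500 − 12080 = 7420.0 m; Δz/H = 7420.0/85600 = 0.086682.
P₂ = 1694 × exp(−0.086682) = 1694 × 0.91697 = 1553.3 hPa.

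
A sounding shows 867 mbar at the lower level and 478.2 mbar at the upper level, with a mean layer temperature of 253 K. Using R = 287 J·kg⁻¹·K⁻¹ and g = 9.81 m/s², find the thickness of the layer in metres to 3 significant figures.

Hypsometric equation: Δz = (R T̄/g) ln(P₁/P₂).
R T̄/g = 287 × 253 / 9.81 = 7401.7 m.
ln(867/478.2) = ln(1.8130) = 0.59498.
Δz = 7401.7 × 0.59498 = 4403.9 m.

Δz ≈ 4400 m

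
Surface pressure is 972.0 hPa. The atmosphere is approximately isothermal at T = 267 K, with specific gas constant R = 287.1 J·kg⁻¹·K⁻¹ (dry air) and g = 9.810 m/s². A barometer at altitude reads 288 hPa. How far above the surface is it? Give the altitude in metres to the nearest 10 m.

z ≈ 9500 m

Scale height: H = RT/g = 287.1 × 267 / 9.810 = 7814.0 m.
Invert the barometric formula: z = H ln(P₀/P).
P₀/P = 972.0/288 = 3.3750; ln(3.3750) = 1.2164.
z = 7814.0 × 1.2164 = 9504.9 m.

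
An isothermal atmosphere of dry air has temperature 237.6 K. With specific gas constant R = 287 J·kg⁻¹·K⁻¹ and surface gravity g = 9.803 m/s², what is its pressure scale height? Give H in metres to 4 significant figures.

H ≈ 6956 m

The scale height of an isothermal atmosphere is H = RT/g.
H = 287 × 237.6 / 9.803 = 68191/9.803 = 6956.1 m.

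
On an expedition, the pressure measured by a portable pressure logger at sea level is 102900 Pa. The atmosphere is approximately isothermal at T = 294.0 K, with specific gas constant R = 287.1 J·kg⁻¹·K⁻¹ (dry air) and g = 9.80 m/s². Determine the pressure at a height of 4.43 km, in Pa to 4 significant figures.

P ≈ 61520 Pa

Scale height: H = RT/g = 287.1 × 294.0 / 9.80 = 8613.0 m.
Barometric formula: P = P₀ exp(−z/H).
z/H = 4430.0/8613.0 = 0.51434; exp(−0.51434) = 0.59790.
P = 102900 × 0.59790 = 61524 Pa.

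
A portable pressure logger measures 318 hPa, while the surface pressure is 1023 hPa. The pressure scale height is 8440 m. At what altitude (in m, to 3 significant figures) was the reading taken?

Invert the barometric formula: z = H ln(P₀/P).
P₀/P = 1023/318 = 3.2170; ln(3.2170) = 1.1684.
z = 8440.0 × 1.1684 = 9861.3 m.

z ≈ 9860 m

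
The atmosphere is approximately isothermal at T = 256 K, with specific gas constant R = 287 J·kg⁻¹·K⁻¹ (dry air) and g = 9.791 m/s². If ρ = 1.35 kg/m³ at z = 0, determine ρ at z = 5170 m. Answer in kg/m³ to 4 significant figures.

ρ ≈ 0.6778 kg/m³

Scale height: H = RT/g = 287 × 256 / 9.791 = 7504.0 m.
In an isothermal atmosphere, density decays like pressure: ρ = ρ₀ exp(−z/H).
z/H = 5170.0/7504.0 = 0.68897; exp(−0.68897) = 0.50209.
ρ = 1.35 × 0.50209 = 0.67782 kg/m³.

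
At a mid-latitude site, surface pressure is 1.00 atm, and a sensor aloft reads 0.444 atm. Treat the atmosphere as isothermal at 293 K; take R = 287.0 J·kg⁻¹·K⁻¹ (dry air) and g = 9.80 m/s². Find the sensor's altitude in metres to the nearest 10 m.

Scale height: H = RT/g = 287.0 × 293 / 9.80 = 8580.7 m.
Invert the barometric formula: z = H ln(P₀/P).
P₀/P = 1.00/0.444 = 2.2523; ln(2.2523) = 0.81195.
z = 8580.7 × 0.81195 = 6967.1 m.

z ≈ 6970 m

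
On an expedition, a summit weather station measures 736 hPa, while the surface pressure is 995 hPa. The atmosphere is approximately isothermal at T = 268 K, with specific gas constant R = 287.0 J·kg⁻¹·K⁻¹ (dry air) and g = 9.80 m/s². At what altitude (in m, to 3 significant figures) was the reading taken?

z ≈ 2370 m

Scale height: H = RT/g = 287.0 × 268 / 9.80 = 7848.6 m.
Invert the barometric formula: z = H ln(P₀/P).
P₀/P = 995/736 = 1.3519; ln(1.3519) = 0.30151.
z = 7848.6 × 0.30151 = 2366.4 m.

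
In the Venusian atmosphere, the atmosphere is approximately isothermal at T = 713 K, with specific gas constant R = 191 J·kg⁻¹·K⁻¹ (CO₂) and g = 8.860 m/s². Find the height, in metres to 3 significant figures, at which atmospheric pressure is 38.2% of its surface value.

z ≈ 14800 m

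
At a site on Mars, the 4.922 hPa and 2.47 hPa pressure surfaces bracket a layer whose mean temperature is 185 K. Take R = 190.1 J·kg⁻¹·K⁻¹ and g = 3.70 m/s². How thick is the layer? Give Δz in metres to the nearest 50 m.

Hypsometric equation: Δz = (R T̄/g) ln(P₁/P₂).
R T̄/g = 190.1 × 185 / 3.70 = 9505.0 m.
ln(4.922/2.47) = ln(1.9927) = 0.68949.
Δz = 9505.0 × 0.68949 = 6553.6 m.

Δz ≈ 6550 m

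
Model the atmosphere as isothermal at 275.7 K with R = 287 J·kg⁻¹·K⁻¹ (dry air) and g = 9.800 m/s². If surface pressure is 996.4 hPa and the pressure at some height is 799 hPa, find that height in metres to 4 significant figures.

z ≈ 1783 m

Scale height: H = RT/g = 287 × 275.7 / 9.800 = 8074.1 m.
Invert the barometric formula: z = H ln(P₀/P).
P₀/P = 996.4/799 = 1.2471; ln(1.2471) = 0.22082.
z = 8074.1 × 0.22082 = 1782.9 m.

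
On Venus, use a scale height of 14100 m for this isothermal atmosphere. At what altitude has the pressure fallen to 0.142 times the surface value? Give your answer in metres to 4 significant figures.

z ≈ 27520 m

Set P/P₀ = exp(−z/H) = 0.142, so z = −H ln(0.142).
−ln(0.142) = 1.9519; z = 14100 × 1.9519 = 27522 m.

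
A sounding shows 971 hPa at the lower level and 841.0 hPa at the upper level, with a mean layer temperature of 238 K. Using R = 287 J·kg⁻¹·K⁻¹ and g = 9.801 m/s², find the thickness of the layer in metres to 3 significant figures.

Δz ≈ 1000 m

Hypsometric equation: Δz = (R T̄/g) ln(P₁/P₂).
R T̄/g = 287 × 238 / 9.801 = 6969.3 m.
ln(971/841.0) = ln(1.1546) = 0.14375.
Δz = 6969.3 × 0.14375 = 1001.8 m.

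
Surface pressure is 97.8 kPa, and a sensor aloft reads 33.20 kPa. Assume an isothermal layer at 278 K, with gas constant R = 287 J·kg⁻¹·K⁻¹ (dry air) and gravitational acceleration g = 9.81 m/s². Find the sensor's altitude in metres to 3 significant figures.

z ≈ 8790 m

Scale height: H = RT/g = 287 × 278 / 9.81 = 8133.1 m.
Invert the barometric formula: z = H ln(P₀/P).
P₀/P = 97.8/33.20 = 2.9458; ln(2.9458) = 1.0804.
z = 8133.1 × 1.0804 = 8787.0 m.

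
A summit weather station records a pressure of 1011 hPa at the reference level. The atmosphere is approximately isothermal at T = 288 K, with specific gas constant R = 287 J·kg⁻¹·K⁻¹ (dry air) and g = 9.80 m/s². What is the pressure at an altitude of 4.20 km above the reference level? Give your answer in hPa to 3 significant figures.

P ≈ 614 hPa

Scale height: H = RT/g = 287 × 288 / 9.80 = 8434.3 m.
Barometric formula: P = P₀ exp(−z/H).
z/H = 4200.0/8434.3 = 0.49797; exp(−0.49797) = 0.60776.
P = 1011 × 0.60776 = 614.45 hPa.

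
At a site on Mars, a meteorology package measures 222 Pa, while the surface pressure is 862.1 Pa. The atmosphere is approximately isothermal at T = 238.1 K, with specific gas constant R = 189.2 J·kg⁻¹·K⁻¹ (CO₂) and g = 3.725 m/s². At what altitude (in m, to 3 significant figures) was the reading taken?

Scale height: H = RT/g = 189.2 × 238.1 / 3.725 = 12094 m.
Invert the barometric formula: z = H ln(P₀/P).
P₀/P = 862.1/222 = 3.8833; ln(3.8833) = 1.3567.
z = 12094 × 1.3567 = 16408 m.

z ≈ 16400 m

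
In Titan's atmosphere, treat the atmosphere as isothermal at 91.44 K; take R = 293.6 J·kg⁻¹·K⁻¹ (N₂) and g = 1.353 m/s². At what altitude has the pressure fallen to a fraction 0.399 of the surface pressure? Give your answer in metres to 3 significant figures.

z ≈ 18200 m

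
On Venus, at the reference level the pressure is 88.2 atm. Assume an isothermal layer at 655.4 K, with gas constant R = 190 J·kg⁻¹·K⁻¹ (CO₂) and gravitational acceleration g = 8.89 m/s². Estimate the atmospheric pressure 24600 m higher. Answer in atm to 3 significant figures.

P ≈ 15.2 atm

Scale height: H = RT/g = 190 × 655.4 / 8.89 = 14007 m.
Barometric formula: P = P₀ exp(−z/H).
z/H = 24600/14007 = 1.7563; exp(−1.7563) = 0.17268.
P = 88.2 × 0.17268 = 15.230 atm.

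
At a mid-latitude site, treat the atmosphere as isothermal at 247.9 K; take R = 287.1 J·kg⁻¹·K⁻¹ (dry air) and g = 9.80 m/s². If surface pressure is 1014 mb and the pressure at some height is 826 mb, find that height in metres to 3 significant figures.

Scale height: H = RT/g = 287.1 × 247.9 / 9.80 = 7262.5 m.
Invert the barometric formula: z = H ln(P₀/P).
P₀/P = 1014/826 = 1.2276; ln(1.2276) = 0.20506.
z = 7262.5 × 0.20506 = 1489.2 m.

z ≈ 1490 m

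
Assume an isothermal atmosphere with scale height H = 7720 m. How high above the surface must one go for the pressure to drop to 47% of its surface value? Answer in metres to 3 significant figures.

z ≈ 5830 m

Set P/P₀ = exp(−z/H) = 0.47, so z = −H ln(0.47).
−ln(0.47) = 0.75502; z = 7720.0 × 0.75502 = 5828.8 m.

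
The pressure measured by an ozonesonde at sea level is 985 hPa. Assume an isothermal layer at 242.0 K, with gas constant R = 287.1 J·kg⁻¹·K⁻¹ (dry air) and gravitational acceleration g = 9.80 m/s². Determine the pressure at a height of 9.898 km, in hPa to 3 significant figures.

P ≈ 244 hPa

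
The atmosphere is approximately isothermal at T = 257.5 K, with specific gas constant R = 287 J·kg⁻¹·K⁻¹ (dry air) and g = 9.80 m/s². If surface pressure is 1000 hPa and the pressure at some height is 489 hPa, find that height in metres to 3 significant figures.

Scale height: H = RT/g = 287 × 257.5 / 9.80 = 7541.1 m.
Invert the barometric formula: z = H ln(P₀/P).
P₀/P = 1000/489 = 2.0450; ln(2.0450) = 0.71540.
z = 7541.1 × 0.71540 = 5394.9 m.

z ≈ 5390 m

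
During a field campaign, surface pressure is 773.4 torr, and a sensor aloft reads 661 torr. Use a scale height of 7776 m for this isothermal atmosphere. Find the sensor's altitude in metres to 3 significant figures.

Invert the barometric formula: z = H ln(P₀/P).
P₀/P = 773.4/661 = 1.1700; ln(1.1700) = 0.15700.
z = 7776.0 × 0.15700 = 1220.8 m.

z ≈ 1220 m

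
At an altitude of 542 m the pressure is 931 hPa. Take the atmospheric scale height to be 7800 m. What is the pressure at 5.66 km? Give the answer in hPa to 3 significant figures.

P ≈ 483 hPa

Between two levels, P₂ = P₁ exp(−Δz/H) with Δz = z₂ − z₁.
Δz = 5660.0 − 542.00 = 5118.0 m; Δz/H = 5118.0/7800.0 = 0.65615.
P₂ = 931 × exp(−0.65615) = 931 × 0.51885 = 483.05 hPa.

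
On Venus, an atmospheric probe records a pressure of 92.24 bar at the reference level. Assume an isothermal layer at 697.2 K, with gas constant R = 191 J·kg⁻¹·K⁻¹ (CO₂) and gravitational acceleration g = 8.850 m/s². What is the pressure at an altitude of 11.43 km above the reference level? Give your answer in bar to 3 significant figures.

Scale height: H = RT/g = 191 × 697.2 / 8.850 = 15047 m.
Barometric formula: P = P₀ exp(−z/H).
z/H = 11430/15047 = 0.75962; exp(−0.75962) = 0.46784.
P = 92.24 × 0.46784 = 43.154 bar.

P ≈ 43.2 bar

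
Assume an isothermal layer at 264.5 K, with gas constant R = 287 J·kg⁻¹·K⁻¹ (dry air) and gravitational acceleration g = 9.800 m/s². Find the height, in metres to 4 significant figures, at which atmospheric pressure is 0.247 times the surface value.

Scale height: H = RT/g = 287 × 264.5 / 9.800 = 7746.1 m.
Set P/P₀ = exp(−z/H) = 0.247, so z = −H ln(0.247).
−ln(0.247) = 1.3984; z = 7746.1 × 1.3984 = 10832 m.

z ≈ 10830 m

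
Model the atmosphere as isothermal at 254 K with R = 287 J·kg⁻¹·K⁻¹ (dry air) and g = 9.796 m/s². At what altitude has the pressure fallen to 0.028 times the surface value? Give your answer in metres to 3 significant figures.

Scale height: H = RT/g = 287 × 254 / 9.796 = 7441.6 m.
Set P/P₀ = exp(−z/H) = 0.028, so z = −H ln(0.028).
−ln(0.028) = 3.5756; z = 7441.6 × 3.5756 = 26608 m.

z ≈ 26600 m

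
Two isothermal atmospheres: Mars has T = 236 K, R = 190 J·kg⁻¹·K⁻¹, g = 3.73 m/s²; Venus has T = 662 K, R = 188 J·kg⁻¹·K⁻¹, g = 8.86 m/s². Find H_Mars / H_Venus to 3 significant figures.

H_Mars/H_Venus ≈ 0.856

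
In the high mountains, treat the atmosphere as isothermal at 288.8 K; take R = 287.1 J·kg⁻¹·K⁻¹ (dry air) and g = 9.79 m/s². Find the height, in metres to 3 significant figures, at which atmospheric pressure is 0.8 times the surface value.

Scale height: H = RT/g = 287.1 × 288.8 / 9.79 = 8469.3 m.
Set P/P₀ = exp(−z/H) = 0.8, so z = −H ln(0.8).
−ln(0.8) = 0.22314; z = 8469.3 × 0.22314 = 1889.8 m.

z ≈ 1890 m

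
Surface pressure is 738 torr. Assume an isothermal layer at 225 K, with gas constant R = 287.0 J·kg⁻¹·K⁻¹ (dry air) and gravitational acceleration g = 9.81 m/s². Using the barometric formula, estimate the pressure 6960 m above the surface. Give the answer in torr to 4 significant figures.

Scale height: H = RT/g = 287.0 × 225 / 9.81 = 6582.6 m.
Barometric formula: P = P₀ exp(−z/H).
z/H = 6960.0/6582.6 = 1.0573; exp(−1.0573) = 0.34739.
P = 738 × 0.34739 = 256.37 torr.

P ≈ 256.4 torr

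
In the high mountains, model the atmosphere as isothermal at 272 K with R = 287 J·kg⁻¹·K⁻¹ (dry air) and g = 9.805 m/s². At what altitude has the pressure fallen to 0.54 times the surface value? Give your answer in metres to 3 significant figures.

Scale height: H = RT/g = 287 × 272 / 9.805 = 7961.7 m.
Set P/P₀ = exp(−z/H) = 0.54, so z = −H ln(0.54).
−ln(0.54) = 0.61619; z = 7961.7 × 0.61619 = 4905.9 m.

z ≈ 4910 m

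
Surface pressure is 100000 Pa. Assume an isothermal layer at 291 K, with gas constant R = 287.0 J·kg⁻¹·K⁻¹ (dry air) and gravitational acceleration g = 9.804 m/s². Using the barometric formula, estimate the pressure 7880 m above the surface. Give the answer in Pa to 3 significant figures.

P ≈ 39700 Pa

Scale height: H = RT/g = 287.0 × 291 / 9.804 = 8518.7 m.
Barometric formula: P = P₀ exp(−z/H).
z/H = 7880.0/8518.7 = 0.92502; exp(−0.92502) = 0.39652.
P = 100000 × 0.39652 = 39652 Pa.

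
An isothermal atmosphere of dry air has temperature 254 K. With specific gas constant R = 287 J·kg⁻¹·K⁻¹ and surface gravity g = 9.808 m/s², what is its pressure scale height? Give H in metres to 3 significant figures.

The scale height of an isothermal atmosphere is H = RT/g.
H = 287 × 254 / 9.808 = 72898/9.808 = 7432.5 m.

H ≈ 7430 m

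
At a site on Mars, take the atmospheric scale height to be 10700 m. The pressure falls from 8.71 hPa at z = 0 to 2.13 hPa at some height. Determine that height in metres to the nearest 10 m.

Invert the barometric formula: z = H ln(P₀/P).
P₀/P = 8.71/2.13 = 4.0892; ln(4.0892) = 1.4083.
z = 10700 × 1.4083 = 15069 m.

z ≈ 15070 m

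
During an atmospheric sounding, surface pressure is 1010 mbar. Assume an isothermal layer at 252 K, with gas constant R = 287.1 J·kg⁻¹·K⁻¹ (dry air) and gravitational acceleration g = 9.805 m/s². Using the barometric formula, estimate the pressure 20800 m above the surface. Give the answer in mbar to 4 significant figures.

P ≈ 60.27 mbar

Scale height: H = RT/g = 287.1 × 252 / 9.805 = 7378.8 m.
Barometric formula: P = P₀ exp(−z/H).
z/H = 20800/7378.8 = 2.8189; exp(−2.8189) = 0.059672.
P = 1010 × 0.059672 = 60.269 mbar.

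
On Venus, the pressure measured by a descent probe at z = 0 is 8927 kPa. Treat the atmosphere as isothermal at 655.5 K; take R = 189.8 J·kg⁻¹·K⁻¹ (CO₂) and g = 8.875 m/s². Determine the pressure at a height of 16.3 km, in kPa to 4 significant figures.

P ≈ 2791 kPa

Scale height: H = RT/g = 189.8 × 655.5 / 8.875 = 14018 m.
Barometric formula: P = P₀ exp(−z/H).
z/H = 16300/14018 = 1.1628; exp(−1.1628) = 0.31261.
P = 8927 × 0.31261 = 2790.7 kPa.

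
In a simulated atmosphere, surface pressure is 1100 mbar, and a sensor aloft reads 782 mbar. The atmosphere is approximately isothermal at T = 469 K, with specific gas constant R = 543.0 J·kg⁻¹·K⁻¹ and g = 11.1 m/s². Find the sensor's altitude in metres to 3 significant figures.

Scale height: H = RT/g = 543.0 × 469 / 11.1 = 22943 m.
Invert the barometric formula: z = H ln(P₀/P).
P₀/P = 1100/782 = 1.4066; ln(1.4066) = 0.34118.
z = 22943 × 0.34118 = 7827.7 m.

z ≈ 7830 m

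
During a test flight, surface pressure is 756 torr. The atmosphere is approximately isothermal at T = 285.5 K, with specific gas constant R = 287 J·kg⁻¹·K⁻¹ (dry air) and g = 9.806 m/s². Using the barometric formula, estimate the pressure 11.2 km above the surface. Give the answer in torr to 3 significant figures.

P ≈ 198 torr

Scale height: H = RT/g = 287 × 285.5 / 9.806 = 8356.0 m.
Barometric formula: P = P₀ exp(−z/H).
z/H = 11200/8356.0 = 1.3404; exp(−1.3404) = 0.26174.
P = 756 × 0.26174 = 197.88 torr.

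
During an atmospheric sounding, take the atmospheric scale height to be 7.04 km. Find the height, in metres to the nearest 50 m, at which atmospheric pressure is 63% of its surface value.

Set P/P₀ = exp(−z/H) = 0.63, so z = −H ln(0.63).
−ln(0.63) = 0.46204; z = 7040.0 × 0.46204 = 3252.8 m.

z ≈ 3250 m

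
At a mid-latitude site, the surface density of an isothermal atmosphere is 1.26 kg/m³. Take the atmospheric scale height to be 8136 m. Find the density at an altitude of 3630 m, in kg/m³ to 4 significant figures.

In an isothermal atmosphere, density decays like pressure: ρ = ρ₀ exp(−z/H).
z/H = 3630.0/8136.0 = 0.44617; exp(−0.44617) = 0.64007.
ρ = 1.26 × 0.64007 = 0.80649 kg/m³.

ρ ≈ 0.8065 kg/m³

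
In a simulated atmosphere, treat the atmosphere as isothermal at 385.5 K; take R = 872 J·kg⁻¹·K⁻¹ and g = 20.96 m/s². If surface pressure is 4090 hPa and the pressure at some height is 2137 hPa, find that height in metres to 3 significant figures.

z ≈ 10400 m

Scale height: H = RT/g = 872 × 385.5 / 20.96 = 16038 m.
Invert the barometric formula: z = H ln(P₀/P).
P₀/P = 4090/2137 = 1.9139; ln(1.9139) = 0.64914.
z = 16038 × 0.64914 = 10411 m.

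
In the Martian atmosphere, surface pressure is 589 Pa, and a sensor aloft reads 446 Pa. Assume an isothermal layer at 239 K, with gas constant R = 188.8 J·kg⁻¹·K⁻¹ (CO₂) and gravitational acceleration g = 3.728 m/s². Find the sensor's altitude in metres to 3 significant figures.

z ≈ 3370 m

Scale height: H = RT/g = 188.8 × 239 / 3.728 = 12104 m.
Invert the barometric formula: z = H ln(P₀/P).
P₀/P = 589/446 = 1.3206; ln(1.3206) = 0.27809.
z = 12104 × 0.27809 = 3366.0 m.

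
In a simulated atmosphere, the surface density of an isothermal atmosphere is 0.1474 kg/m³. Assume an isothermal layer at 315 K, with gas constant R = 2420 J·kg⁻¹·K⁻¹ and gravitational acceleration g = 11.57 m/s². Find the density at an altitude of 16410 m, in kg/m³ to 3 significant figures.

Scale height: H = RT/g = 2420 × 315 / 11.57 = 65886 m.
In an isothermal atmosphere, density decays like pressure: ρ = ρ₀ exp(−z/H).
z/H = 16410/65886 = 0.24907; exp(−0.24907) = 0.77953.
ρ = 0.1474 × 0.77953 = 0.11490 kg/m³.

ρ ≈ 0.115 kg/m³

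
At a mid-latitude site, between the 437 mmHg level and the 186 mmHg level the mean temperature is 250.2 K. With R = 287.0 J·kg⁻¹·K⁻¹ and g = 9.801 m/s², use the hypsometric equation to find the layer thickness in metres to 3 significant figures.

Δz ≈ 6260 m

Hypsometric equation: Δz = (R T̄/g) ln(P₁/P₂).
R T̄/g = 287.0 × 250.2 / 9.801 = 7326.5 m.
ln(437/186) = ln(2.3495) = 0.85420.
Δz = 7326.5 × 0.85420 = 6258.3 m.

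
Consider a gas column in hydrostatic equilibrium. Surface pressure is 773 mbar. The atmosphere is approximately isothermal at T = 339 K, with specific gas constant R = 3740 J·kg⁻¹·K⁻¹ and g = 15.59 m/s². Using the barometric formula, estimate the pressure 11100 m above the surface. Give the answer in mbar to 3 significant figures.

P ≈ 674 mbar

Scale height: H = RT/g = 3740 × 339 / 15.59 = 81325 m.
Barometric formula: P = P₀ exp(−z/H).
z/H = 11100/81325 = 0.13649; exp(−0.13649) = 0.87242.
P = 773 × 0.87242 = 674.38 mbar.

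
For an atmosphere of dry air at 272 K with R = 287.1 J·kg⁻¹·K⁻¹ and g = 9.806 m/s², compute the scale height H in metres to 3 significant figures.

H ≈ 7960 m

The scale height of an isothermal atmosphere is H = RT/g.
H = 287.1 × 272 / 9.806 = 78091/9.806 = 7963.6 m.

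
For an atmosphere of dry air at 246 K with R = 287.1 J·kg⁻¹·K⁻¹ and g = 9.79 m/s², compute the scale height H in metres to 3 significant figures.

The scale height of an isothermal atmosphere is H = RT/g.
H = 287.1 × 246 / 9.79 = 70627/9.79 = 7214.2 m.

H ≈ 7210 m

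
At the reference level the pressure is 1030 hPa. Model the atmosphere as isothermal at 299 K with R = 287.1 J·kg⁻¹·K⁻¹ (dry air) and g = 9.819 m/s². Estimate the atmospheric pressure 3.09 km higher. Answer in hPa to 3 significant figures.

Scale height: H = RT/g = 287.1 × 299 / 9.819 = 8742.5 m.
Barometric formula: P = P₀ exp(−z/H).
z/H = 3090.0/8742.5 = 0.35345; exp(−0.35345) = 0.70226.
P = 1030 × 0.70226 = 723.33 hPa.

P ≈ 723 hPa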